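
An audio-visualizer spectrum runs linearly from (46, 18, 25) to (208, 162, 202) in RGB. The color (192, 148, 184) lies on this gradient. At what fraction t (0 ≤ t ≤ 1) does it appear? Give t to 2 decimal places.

Invert the lerp on the B channel (largest span, 177): t = (184 − 25) / (202 − 25) = 159/177 = 0.89831.
Check on R: (192 − 46)/(208 − 46) = 0.9012 ✓

0.90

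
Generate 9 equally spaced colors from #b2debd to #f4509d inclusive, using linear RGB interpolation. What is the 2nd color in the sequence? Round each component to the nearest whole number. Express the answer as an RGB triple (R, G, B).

(186, 204, 185)

With 9 swatches and endpoints inclusive, swatch 2 sits at t = (2 − 1)/(9 − 1) = 1/8 ≈ 0.125.
#b2debd → (178, 222, 189); #f4509d → (244, 80, 157).
R = 178 + 0.125 × (244 − 178) = 186.25 → 186
G = 222 + 0.125 × (80 − 222) = 204.25 → 204
B = 189 + 0.125 × (157 − 189) = 185 → 185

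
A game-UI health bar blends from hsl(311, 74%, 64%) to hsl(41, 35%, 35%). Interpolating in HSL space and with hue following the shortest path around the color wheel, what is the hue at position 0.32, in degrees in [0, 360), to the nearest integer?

340

Hue: 41 − 311 = -270°, but |-270| > 180 so the shorter arc goes the other way: Δh = -270 + 360 = 90°.
H = 311 + 0.32 × (90) = 339.8 → 340°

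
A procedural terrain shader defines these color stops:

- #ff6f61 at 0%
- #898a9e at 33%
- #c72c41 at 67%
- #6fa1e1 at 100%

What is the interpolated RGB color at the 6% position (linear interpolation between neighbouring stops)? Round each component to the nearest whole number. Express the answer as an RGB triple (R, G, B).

(234, 116, 108)

6% lies between the 0% and 33% stops, so the local fraction is t = (6 − 0)/(33 − 0) = 6/33 ≈ 0.1818.
#ff6f61 → (255, 111, 97); #898a9e → (137, 138, 158).
R = 255 + 0.1818 × (137 − 255) = 233.548 → 234
G = 111 + 0.1818 × (138 − 111) = 115.909 → 116
B = 97 + 0.1818 × (158 − 97) = 108.09 → 108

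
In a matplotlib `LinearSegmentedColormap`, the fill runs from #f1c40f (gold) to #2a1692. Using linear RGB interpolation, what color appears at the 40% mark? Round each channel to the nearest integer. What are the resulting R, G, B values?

#f1c40f → (241, 196, 15); #2a1692 → (42, 22, 146).
40% corresponds to t = 0.4.
R = 241 + 0.4 × (42 − 241) = 241 + 0.4 × -199 = 161.4 → 161
G = 196 + 0.4 × (22 − 196) = 196 + 0.4 × -174 = 126.4 → 126
B = 15 + 0.4 × (146 − 15) = 15 + 0.4 × 131 = 67.4 → 67

(161, 126, 67)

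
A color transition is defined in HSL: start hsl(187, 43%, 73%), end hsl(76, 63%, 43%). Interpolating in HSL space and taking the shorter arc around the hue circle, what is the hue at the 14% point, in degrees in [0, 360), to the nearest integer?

171

Hue arc: Δh = 76 − 187 = -111° (|Δh| ≤ 180, already the shorter path).
H = 187 + 0.14 × (-111) = 171.46 → 171°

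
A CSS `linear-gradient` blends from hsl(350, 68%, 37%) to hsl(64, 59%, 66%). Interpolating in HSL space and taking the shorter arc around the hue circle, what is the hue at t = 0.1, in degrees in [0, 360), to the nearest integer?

357

Hue: 64 − 350 = -286°, but |-286| > 180 so the shorter arc goes the other way: Δh = -286 + 360 = 74°.
H = 350 + 0.1 × (74) = 357.4 → 357°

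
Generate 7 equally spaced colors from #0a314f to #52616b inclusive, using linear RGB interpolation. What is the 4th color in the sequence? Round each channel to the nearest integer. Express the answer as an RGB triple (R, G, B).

With 7 swatches and endpoints inclusive, swatch 4 sits at t = (4 − 1)/(7 − 1) = 3/6 ≈ 0.5.
#0a314f → (10, 49, 79); #52616b → (82, 97, 107).
R = 10 + 0.5 × (82 − 10) = 46 → 46
G = 49 + 0.5 × (97 − 49) = 73 → 73
B = 79 + 0.5 × (107 − 79) = 93 → 93

(46, 73, 93)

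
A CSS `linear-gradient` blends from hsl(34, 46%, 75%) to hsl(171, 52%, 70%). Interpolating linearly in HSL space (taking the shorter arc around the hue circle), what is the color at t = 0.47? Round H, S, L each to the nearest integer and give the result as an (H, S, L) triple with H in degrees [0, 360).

(98, 49, 73)

Hue arc: Δh = 171 − 34 = 137° (|Δh| ≤ 180, already the shorter path).
H = 34 + 0.47 × (137) = 98.39 → 98°
S = 46 + 0.47 × (52 − 46) = 48.82 → 49%
L = 75 + 0.47 × (70 − 75) = 72.65 → 73%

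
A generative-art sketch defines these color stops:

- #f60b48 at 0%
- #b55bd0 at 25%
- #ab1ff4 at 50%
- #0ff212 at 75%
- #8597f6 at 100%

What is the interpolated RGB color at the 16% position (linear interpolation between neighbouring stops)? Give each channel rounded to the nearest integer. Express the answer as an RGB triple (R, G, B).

(204, 62, 159)

16% lies between the 0% and 25% stops, so the local fraction is t = (16 − 0)/(25 − 0) = 16/25 ≈ 0.64.
#f60b48 → (246, 11, 72); #b55bd0 → (181, 91, 208).
R = 246 + 0.64 × (181 − 246) = 204.4 → 204
G = 11 + 0.64 × (91 − 11) = 62.2 → 62
B = 72 + 0.64 × (208 − 72) = 159.04 → 159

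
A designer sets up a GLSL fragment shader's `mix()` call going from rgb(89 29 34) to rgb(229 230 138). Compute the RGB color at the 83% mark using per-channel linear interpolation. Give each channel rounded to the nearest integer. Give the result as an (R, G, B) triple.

83% corresponds to t = 0.83.
R = 89 + 0.83 × (229 − 89) = 89 + 0.83 × 140 = 205.2 → 205
G = 29 + 0.83 × (230 − 29) = 29 + 0.83 × 201 = 195.83 → 196
B = 34 + 0.83 × (138 − 34) = 34 + 0.83 × 104 = 120.32 → 120
So the blended color is (205, 196, 120), about #cdc478.

(205, 196, 120)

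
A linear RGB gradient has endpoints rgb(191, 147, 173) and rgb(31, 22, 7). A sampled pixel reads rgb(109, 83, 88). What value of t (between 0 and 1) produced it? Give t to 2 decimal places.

0.51

Invert the lerp on the B channel (largest span, 166): t = (88 − 173) / (7 − 173) = -85/-166 = 0.51205.
Check on R: (109 − 191)/(31 − 191) = 0.5125 ✓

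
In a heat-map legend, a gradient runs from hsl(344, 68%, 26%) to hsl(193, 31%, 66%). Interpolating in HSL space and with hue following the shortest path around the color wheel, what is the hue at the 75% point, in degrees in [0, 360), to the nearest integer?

Hue arc: Δh = 193 − 344 = -151° (|Δh| ≤ 180, already the shorter path).
H = 344 + 0.75 × (-151) = 230.75 → 231°

231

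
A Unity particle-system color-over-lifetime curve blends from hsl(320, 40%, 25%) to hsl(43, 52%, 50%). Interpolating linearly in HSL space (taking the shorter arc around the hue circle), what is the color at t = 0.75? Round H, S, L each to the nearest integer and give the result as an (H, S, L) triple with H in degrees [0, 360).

(22, 49, 44)

Hue: 43 − 320 = -277°, but |-277| > 180 so the shorter arc goes the other way: Δh = -277 + 360 = 83°.
H = 320 + 0.75 × (83) = 382.25 → 382 → 382 mod 360 = 22°
S = 40 + 0.75 × (52 − 40) = 49 → 49%
L = 25 + 0.75 × (50 − 25) = 43.75 → 44%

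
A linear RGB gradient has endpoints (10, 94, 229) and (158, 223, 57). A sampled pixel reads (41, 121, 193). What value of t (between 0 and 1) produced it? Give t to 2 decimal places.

0.21

Invert the lerp on the B channel (largest span, 172): t = (193 − 229) / (57 − 229) = -36/-172 = 0.2093.
Check on R: (41 − 10)/(158 − 10) = 0.2095 ✓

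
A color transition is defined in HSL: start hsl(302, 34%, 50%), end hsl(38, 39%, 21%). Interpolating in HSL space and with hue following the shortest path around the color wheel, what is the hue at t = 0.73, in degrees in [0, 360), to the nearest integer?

Hue: 38 − 302 = -264°, but |-264| > 180 so the shorter arc goes the other way: Δh = -264 + 360 = 96°.
H = 302 + 0.73 × (96) = 372.08 → 372 → 372 mod 360 = 12°

12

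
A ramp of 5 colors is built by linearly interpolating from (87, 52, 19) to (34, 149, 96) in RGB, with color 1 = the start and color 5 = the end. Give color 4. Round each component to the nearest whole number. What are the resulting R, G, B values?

With 5 swatches and endpoints inclusive, swatch 4 sits at t = (4 − 1)/(5 − 1) = 3/4 ≈ 0.75.
R = 87 + 0.75 × (34 − 87) = 47.25 → 47
G = 52 + 0.75 × (149 − 52) = 124.75 → 125
B = 19 + 0.75 × (96 − 19) = 76.75 → 77

(47, 125, 77)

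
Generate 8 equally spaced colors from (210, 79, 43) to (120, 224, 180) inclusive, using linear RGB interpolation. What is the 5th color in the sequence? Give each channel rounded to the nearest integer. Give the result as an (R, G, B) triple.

With 8 swatches and endpoints inclusive, swatch 5 sits at t = (5 − 1)/(8 − 1) = 4/7 ≈ 0.5714.
R = 210 + 0.5714 × (120 − 210) = 158.574 → 159
G = 79 + 0.5714 × (224 − 79) = 161.853 → 162
B = 43 + 0.5714 × (180 − 43) = 121.282 → 121

(159, 162, 121)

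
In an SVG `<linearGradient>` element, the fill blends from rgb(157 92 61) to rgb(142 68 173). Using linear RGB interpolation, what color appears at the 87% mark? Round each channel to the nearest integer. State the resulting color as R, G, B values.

87% corresponds to t = 0.87.
R = 157 + 0.87 × (142 − 157) = 157 + 0.87 × -15 = 143.95 → 144
G = 92 + 0.87 × (68 − 92) = 92 + 0.87 × -24 = 71.12 → 71
B = 61 + 0.87 × (173 − 61) = 61 + 0.87 × 112 = 158.44 → 158
So the blended color is (144, 71, 158), about #90479e.

(144, 71, 158)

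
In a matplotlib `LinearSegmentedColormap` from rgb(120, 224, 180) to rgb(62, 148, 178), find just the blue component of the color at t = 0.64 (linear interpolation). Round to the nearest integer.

179

B = 180 + 0.64 × (178 − 180) = 178.72 → 179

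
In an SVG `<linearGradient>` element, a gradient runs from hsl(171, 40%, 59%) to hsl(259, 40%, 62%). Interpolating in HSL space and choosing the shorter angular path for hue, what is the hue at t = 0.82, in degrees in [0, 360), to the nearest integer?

Hue arc: Δh = 259 − 171 = 88° (|Δh| ≤ 180, already the shorter path).
H = 171 + 0.82 × (88) = 243.16 → 243°

243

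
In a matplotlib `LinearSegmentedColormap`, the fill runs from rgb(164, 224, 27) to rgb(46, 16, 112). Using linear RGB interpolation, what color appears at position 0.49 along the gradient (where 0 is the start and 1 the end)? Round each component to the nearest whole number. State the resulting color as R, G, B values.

R = 164 + 0.49 × (46 − 164) = 164 + 0.49 × -118 = 106.18 → 106
G = 224 + 0.49 × (16 − 224) = 224 + 0.49 × -208 = 122.08 → 122
B = 27 + 0.49 × (112 − 27) = 27 + 0.49 × 85 = 68.65 → 69

(106, 122, 69)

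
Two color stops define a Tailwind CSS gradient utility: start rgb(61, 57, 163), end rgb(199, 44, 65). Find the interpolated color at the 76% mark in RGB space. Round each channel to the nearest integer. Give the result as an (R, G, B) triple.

(166, 47, 89)

76% corresponds to t = 0.76.
R = 61 + 0.76 × (199 − 61) = 61 + 0.76 × 138 = 165.88 → 166
G = 57 + 0.76 × (44 − 57) = 57 + 0.76 × -13 = 47.12 → 47
B = 163 + 0.76 × (65 − 163) = 163 + 0.76 × -98 = 88.52 → 89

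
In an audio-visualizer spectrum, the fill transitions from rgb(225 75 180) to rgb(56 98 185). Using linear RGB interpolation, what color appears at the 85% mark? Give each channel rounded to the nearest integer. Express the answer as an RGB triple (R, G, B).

(81, 95, 184)

85% corresponds to t = 0.85.
R = 225 + 0.85 × (56 − 225) = 225 + 0.85 × -169 = 81.35 → 81
G = 75 + 0.85 × (98 − 75) = 75 + 0.85 × 23 = 94.55 → 95
B = 180 + 0.85 × (185 − 180) = 180 + 0.85 × 5 = 184.25 → 184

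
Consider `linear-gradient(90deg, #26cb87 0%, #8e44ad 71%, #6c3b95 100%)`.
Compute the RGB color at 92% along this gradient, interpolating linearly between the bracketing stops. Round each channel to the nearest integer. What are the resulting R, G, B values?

92% lies between the 71% and 100% stops, so the local fraction is t = (92 − 71)/(100 − 71) = 21/29 ≈ 0.7241.
#8e44ad → (142, 68, 173); #6c3b95 → (108, 59, 149).
R = 142 + 0.7241 × (108 − 142) = 117.381 → 117
G = 68 + 0.7241 × (59 − 68) = 61.483 → 61
B = 173 + 0.7241 × (149 − 173) = 155.622 → 156

(117, 61, 156)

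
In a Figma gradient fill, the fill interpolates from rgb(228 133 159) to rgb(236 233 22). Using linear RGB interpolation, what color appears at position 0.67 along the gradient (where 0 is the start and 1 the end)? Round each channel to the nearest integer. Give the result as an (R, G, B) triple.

R = 228 + 0.67 × (236 − 228) = 228 + 0.67 × 8 = 233.36 → 233
G = 133 + 0.67 × (233 − 133) = 133 + 0.67 × 100 = 200 → 200
B = 159 + 0.67 × (22 − 159) = 159 + 0.67 × -137 = 67.21 → 67

(233, 200, 67)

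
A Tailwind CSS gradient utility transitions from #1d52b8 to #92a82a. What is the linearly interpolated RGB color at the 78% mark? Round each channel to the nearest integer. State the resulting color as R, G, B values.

#1d52b8 → (29, 82, 184); #92a82a → (146, 168, 42).
78% corresponds to t = 0.78.
R = 29 + 0.78 × (146 − 29) = 29 + 0.78 × 117 = 120.26 → 120
G = 82 + 0.78 × (168 − 82) = 82 + 0.78 × 86 = 149.08 → 149
B = 184 + 0.78 × (42 − 184) = 184 + 0.78 × -142 = 73.24 → 73

(120, 149, 73)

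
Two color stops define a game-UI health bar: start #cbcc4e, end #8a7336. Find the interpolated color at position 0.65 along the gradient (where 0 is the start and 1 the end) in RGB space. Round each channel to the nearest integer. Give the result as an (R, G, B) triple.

(161, 146, 62)

#cbcc4e → (203, 204, 78); #8a7336 → (138, 115, 54).
R = 203 + 0.65 × (138 − 203) = 203 + 0.65 × -65 = 160.75 → 161
G = 204 + 0.65 × (115 − 204) = 204 + 0.65 × -89 = 146.15 → 146
B = 78 + 0.65 × (54 − 78) = 78 + 0.65 × -24 = 62.4 → 62
So the blended color is (161, 146, 62), about #a1923e.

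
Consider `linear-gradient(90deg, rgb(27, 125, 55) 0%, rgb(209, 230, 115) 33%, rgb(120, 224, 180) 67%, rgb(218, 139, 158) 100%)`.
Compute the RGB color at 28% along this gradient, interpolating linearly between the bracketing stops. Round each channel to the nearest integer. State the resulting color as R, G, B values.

(181, 214, 106)

28% lies between the 0% and 33% stops, so the local fraction is t = (28 − 0)/(33 − 0) = 28/33 ≈ 0.8485.
R = 27 + 0.8485 × (209 − 27) = 181.427 → 181
G = 125 + 0.8485 × (230 − 125) = 214.093 → 214
B = 55 + 0.8485 × (115 − 55) = 105.91 → 106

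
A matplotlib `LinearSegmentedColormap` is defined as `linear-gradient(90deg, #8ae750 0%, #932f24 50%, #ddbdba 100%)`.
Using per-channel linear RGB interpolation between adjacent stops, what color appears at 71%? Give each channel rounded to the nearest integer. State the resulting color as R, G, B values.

71% lies between the 50% and 100% stops, so the local fraction is t = (71 − 50)/(100 − 50) = 21/50 ≈ 0.42.
#932f24 → (147, 47, 36); #ddbdba → (221, 189, 186).
R = 147 + 0.42 × (221 − 147) = 178.08 → 178
G = 47 + 0.42 × (189 − 47) = 106.64 → 107
B = 36 + 0.42 × (186 − 36) = 99 → 99

(178, 107, 99)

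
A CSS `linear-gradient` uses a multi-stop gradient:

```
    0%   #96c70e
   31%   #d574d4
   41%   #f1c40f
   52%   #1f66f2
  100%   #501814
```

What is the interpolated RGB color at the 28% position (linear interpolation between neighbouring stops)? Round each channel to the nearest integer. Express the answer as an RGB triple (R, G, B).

(207, 124, 193)

28% lies between the 0% and 31% stops, so the local fraction is t = (28 − 0)/(31 − 0) = 28/31 ≈ 0.9032.
#96c70e → (150, 199, 14); #d574d4 → (213, 116, 212).
R = 150 + 0.9032 × (213 − 150) = 206.902 → 207
G = 199 + 0.9032 × (116 − 199) = 124.034 → 124
B = 14 + 0.9032 × (212 − 14) = 192.834 → 193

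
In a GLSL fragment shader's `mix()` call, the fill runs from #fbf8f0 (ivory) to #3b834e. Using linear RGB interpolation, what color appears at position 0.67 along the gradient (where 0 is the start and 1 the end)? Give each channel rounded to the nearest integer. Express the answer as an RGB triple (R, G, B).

#fbf8f0 → (251, 248, 240); #3b834e → (59, 131, 78).
R = 251 + 0.67 × (59 − 251) = 251 + 0.67 × -192 = 122.36 → 122
G = 248 + 0.67 × (131 − 248) = 248 + 0.67 × -117 = 169.61 → 170
B = 240 + 0.67 × (78 − 240) = 240 + 0.67 × -162 = 131.46 → 131
So the blended color is (122, 170, 131), about #7aaa83.

(122, 170, 131)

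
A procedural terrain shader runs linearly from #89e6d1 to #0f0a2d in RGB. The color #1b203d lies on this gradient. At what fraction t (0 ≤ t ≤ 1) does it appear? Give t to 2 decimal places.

0.90

Invert the lerp on the G channel (largest span, 220): t = (32 − 230) / (10 − 230) = -198/-220 = 0.9.
Check on R: (27 − 137)/(15 − 137) = 0.9016 ✓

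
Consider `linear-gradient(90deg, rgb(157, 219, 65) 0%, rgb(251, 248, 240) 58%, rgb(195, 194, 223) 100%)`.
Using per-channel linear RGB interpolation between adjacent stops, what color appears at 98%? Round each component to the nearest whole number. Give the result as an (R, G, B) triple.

98% lies between the 58% and 100% stops, so the local fraction is t = (98 − 58)/(100 − 58) = 40/42 ≈ 0.9524.
R = 251 + 0.9524 × (195 − 251) = 197.666 → 198
G = 248 + 0.9524 × (194 − 248) = 196.57 → 197
B = 240 + 0.9524 × (223 − 240) = 223.809 → 224

(198, 197, 224)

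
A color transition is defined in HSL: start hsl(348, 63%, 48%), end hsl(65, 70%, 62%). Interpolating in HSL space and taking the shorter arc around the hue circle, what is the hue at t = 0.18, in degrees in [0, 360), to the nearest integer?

2

Hue: 65 − 348 = -283°, but |-283| > 180 so the shorter arc goes the other way: Δh = -283 + 360 = 77°.
H = 348 + 0.18 × (77) = 361.86 → 362 → 362 mod 360 = 2°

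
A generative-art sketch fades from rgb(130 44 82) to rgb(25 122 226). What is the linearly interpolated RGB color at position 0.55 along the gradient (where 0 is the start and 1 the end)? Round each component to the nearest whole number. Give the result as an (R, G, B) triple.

R = 130 + 0.55 × (25 − 130) = 130 + 0.55 × -105 = 72.25 → 72
G = 44 + 0.55 × (122 − 44) = 44 + 0.55 × 78 = 86.9 → 87
B = 82 + 0.55 × (226 − 82) = 82 + 0.55 × 144 = 161.2 → 161
So the blended color is (72, 87, 161), about #4857a1.

(72, 87, 161)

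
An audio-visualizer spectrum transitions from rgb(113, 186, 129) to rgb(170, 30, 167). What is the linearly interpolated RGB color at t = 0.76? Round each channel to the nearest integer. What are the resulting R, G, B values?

R = 113 + 0.76 × (170 − 113) = 113 + 0.76 × 57 = 156.32 → 156
G = 186 + 0.76 × (30 − 186) = 186 + 0.76 × -156 = 67.44 → 67
B = 129 + 0.76 × (167 − 129) = 129 + 0.76 × 38 = 157.88 → 158
So the blended color is (156, 67, 158), about #9c439e.

(156, 67, 158)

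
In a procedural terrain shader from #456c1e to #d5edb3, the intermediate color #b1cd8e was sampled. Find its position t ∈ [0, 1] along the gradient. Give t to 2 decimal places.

Invert the lerp on the B channel (largest span, 149): t = (142 − 30) / (179 − 30) = 112/149 = 0.75168.
Check on R: (177 − 69)/(213 − 69) = 0.75 ✓

0.75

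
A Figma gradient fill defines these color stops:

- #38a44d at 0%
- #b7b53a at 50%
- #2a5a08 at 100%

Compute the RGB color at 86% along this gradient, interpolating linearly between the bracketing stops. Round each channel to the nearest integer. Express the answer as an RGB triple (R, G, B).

86% lies between the 50% and 100% stops, so the local fraction is t = (86 − 50)/(100 − 50) = 36/50 ≈ 0.72.
#b7b53a → (183, 181, 58); #2a5a08 → (42, 90, 8).
R = 183 + 0.72 × (42 − 183) = 81.48 → 81
G = 181 + 0.72 × (90 − 181) = 115.48 → 115
B = 58 + 0.72 × (8 − 58) = 22 → 22

(81, 115, 22)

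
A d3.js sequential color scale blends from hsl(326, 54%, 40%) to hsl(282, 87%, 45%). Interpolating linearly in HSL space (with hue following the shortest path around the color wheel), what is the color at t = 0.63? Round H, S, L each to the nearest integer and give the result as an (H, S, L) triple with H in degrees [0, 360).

Hue arc: Δh = 282 − 326 = -44° (|Δh| ≤ 180, already the shorter path).
H = 326 + 0.63 × (-44) = 298.28 → 298°
S = 54 + 0.63 × (87 − 54) = 74.79 → 75%
L = 40 + 0.63 × (45 − 40) = 43.15 → 43%

(298, 75, 43)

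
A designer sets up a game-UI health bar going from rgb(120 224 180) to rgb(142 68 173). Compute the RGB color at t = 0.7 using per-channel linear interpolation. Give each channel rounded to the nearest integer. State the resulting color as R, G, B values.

R = 120 + 0.7 × (142 − 120) = 120 + 0.7 × 22 = 135.4 → 135
G = 224 + 0.7 × (68 − 224) = 224 + 0.7 × -156 = 114.8 → 115
B = 180 + 0.7 × (173 − 180) = 180 + 0.7 × -7 = 175.1 → 175

(135, 115, 175)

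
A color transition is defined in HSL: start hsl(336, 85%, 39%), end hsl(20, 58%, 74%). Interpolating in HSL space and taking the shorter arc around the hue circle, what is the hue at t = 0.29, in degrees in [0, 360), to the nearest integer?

Hue: 20 − 336 = -316°, but |-316| > 180 so the shorter arc goes the other way: Δh = -316 + 360 = 44°.
H = 336 + 0.29 × (44) = 348.76 → 349°

349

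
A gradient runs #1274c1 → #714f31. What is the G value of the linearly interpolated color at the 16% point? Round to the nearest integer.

G₁ = 116 (from #1274c1), G₂ = 79 (from #714f31).
G = 116 + 0.16 × (79 − 116) = 110.08 → 110

110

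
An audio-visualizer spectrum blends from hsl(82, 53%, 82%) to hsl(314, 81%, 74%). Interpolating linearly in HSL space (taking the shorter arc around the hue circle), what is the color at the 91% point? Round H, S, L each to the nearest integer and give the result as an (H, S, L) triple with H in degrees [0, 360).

Hue: 314 − 82 = 232°, but |232| > 180 so the shorter arc goes the other way: Δh = 232 − 360 = -128°.
H = 82 + 0.91 × (-128) = -34.48 → -34 → -34 mod 360 = 326°
S = 53 + 0.91 × (81 − 53) = 78.48 → 78%
L = 82 + 0.91 × (74 − 82) = 74.72 → 75%

(326, 78, 75)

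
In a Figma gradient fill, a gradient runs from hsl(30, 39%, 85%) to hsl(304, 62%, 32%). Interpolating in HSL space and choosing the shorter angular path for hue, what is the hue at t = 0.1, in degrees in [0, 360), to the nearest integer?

Hue: 304 − 30 = 274°, but |274| > 180 so the shorter arc goes the other way: Δh = 274 − 360 = -86°.
H = 30 + 0.1 × (-86) = 21.4 → 21°

21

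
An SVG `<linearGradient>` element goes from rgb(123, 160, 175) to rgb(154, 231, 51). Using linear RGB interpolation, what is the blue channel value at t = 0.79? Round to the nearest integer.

77

B = 175 + 0.79 × (51 − 175) = 77.04 → 77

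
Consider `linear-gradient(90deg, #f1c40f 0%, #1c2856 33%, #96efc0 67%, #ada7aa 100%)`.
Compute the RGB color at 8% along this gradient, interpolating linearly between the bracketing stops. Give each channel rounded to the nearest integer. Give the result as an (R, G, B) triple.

8% lies between the 0% and 33% stops, so the local fraction is t = (8 − 0)/(33 − 0) = 8/33 ≈ 0.2424.
#f1c40f → (241, 196, 15); #1c2856 → (28, 40, 86).
R = 241 + 0.2424 × (28 − 241) = 189.369 → 189
G = 196 + 0.2424 × (40 − 196) = 158.186 → 158
B = 15 + 0.2424 × (86 − 15) = 32.21 → 32

(189, 158, 32)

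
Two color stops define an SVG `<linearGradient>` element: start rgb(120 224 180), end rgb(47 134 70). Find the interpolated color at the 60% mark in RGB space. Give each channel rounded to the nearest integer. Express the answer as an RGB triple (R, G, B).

60% corresponds to t = 0.6.
R = 120 + 0.6 × (47 − 120) = 120 + 0.6 × -73 = 76.2 → 76
G = 224 + 0.6 × (134 − 224) = 224 + 0.6 × -90 = 170 → 170
B = 180 + 0.6 × (70 − 180) = 180 + 0.6 × -110 = 114 → 114

(76, 170, 114)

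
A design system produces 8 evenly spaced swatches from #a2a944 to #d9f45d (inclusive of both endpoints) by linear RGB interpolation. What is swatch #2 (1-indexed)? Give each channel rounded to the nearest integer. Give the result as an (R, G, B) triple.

(170, 180, 72)

With 8 swatches and endpoints inclusive, swatch 2 sits at t = (2 − 1)/(8 − 1) = 1/7 ≈ 0.1429.
#a2a944 → (162, 169, 68); #d9f45d → (217, 244, 93).
R = 162 + 0.1429 × (217 − 162) = 169.859 → 170
G = 169 + 0.1429 × (244 − 169) = 179.718 → 180
B = 68 + 0.1429 × (93 − 68) = 71.573 → 72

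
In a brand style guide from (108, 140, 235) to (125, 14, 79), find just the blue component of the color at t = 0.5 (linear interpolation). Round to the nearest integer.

157

B = 235 + 0.5 × (79 − 235) = 157 → 157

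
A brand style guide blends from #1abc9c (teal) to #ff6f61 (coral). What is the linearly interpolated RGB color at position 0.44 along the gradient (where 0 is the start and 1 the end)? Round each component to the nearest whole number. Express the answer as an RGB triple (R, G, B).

(127, 154, 130)

#1abc9c → (26, 188, 156); #ff6f61 → (255, 111, 97).
R = 26 + 0.44 × (255 − 26) = 26 + 0.44 × 229 = 126.76 → 127
G = 188 + 0.44 × (111 − 188) = 188 + 0.44 × -77 = 154.12 → 154
B = 156 + 0.44 × (97 − 156) = 156 + 0.44 × -59 = 130.04 → 130
So the blended color is (127, 154, 130), about #7f9a82.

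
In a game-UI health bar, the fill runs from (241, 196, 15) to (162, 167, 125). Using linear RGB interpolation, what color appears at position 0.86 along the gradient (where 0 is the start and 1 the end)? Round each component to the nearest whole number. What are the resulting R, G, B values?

(173, 171, 110)

R = 241 + 0.86 × (162 − 241) = 241 + 0.86 × -79 = 173.06 → 173
G = 196 + 0.86 × (167 − 196) = 196 + 0.86 × -29 = 171.06 → 171
B = 15 + 0.86 × (125 − 15) = 15 + 0.86 × 110 = 109.6 → 110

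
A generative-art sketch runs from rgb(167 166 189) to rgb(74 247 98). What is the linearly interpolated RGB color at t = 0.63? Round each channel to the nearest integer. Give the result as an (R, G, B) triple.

(108, 217, 132)

R = 167 + 0.63 × (74 − 167) = 167 + 0.63 × -93 = 108.41 → 108
G = 166 + 0.63 × (247 − 166) = 166 + 0.63 × 81 = 217.03 → 217
B = 189 + 0.63 × (98 − 189) = 189 + 0.63 × -91 = 131.67 → 132
So the blended color is (108, 217, 132), about #6cd984.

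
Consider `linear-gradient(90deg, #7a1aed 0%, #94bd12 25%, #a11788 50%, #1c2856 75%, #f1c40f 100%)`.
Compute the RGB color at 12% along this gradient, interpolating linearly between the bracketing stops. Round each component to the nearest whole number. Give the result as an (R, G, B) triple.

(134, 104, 132)

12% lies between the 0% and 25% stops, so the local fraction is t = (12 − 0)/(25 − 0) = 12/25 ≈ 0.48.
#7a1aed → (122, 26, 237); #94bd12 → (148, 189, 18).
R = 122 + 0.48 × (148 − 122) = 134.48 → 134
G = 26 + 0.48 × (189 − 26) = 104.24 → 104
B = 237 + 0.48 × (18 − 237) = 131.88 → 132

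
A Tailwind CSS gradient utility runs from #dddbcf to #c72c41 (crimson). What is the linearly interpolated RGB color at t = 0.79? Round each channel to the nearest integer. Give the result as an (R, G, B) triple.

(204, 81, 95)

#dddbcf → (221, 219, 207); #c72c41 → (199, 44, 65).
R = 221 + 0.79 × (199 − 221) = 221 + 0.79 × -22 = 203.62 → 204
G = 219 + 0.79 × (44 − 219) = 219 + 0.79 × -175 = 80.75 → 81
B = 207 + 0.79 × (65 − 207) = 207 + 0.79 × -142 = 94.82 → 95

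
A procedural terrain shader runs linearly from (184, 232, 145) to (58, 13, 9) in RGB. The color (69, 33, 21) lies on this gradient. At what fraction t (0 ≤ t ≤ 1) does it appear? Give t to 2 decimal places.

Invert the lerp on the G channel (largest span, 219): t = (33 − 232) / (13 − 232) = -199/-219 = 0.90868.
Check on R: (69 − 184)/(58 − 184) = 0.9127 ✓

0.91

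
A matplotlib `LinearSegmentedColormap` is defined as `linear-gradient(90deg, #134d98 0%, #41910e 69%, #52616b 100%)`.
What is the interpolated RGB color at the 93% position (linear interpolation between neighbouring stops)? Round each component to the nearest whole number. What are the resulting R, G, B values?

(78, 108, 86)

93% lies between the 69% and 100% stops, so the local fraction is t = (93 − 69)/(100 − 69) = 24/31 ≈ 0.7742.
#41910e → (65, 145, 14); #52616b → (82, 97, 107).
R = 65 + 0.7742 × (82 − 65) = 78.161 → 78
G = 145 + 0.7742 × (97 − 145) = 107.838 → 108
B = 14 + 0.7742 × (107 − 14) = 86.001 → 86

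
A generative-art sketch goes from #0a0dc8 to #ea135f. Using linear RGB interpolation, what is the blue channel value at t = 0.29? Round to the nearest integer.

B₁ = 200 (from #0a0dc8), B₂ = 95 (from #ea135f).
B = 200 + 0.29 × (95 − 200) = 169.55 → 170

170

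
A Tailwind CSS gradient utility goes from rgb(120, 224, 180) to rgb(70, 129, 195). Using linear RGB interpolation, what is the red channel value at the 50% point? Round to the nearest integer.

R = 120 + 0.5 × (70 − 120) = 95 → 95

95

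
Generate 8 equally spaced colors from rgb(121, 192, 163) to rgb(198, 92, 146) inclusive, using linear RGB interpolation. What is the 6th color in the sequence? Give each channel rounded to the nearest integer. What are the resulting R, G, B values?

(176, 121, 151)

With 8 swatches and endpoints inclusive, swatch 6 sits at t = (6 − 1)/(8 − 1) = 5/7 ≈ 0.7143.
R = 121 + 0.7143 × (198 − 121) = 176.001 → 176
G = 192 + 0.7143 × (92 − 192) = 120.57 → 121
B = 163 + 0.7143 × (146 − 163) = 150.857 → 151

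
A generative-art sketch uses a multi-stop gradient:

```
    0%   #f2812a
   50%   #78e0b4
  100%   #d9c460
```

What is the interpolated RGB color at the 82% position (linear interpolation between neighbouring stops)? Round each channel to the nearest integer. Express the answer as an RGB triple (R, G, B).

(182, 206, 126)

82% lies between the 50% and 100% stops, so the local fraction is t = (82 − 50)/(100 − 50) = 32/50 ≈ 0.64.
#78e0b4 → (120, 224, 180); #d9c460 → (217, 196, 96).
R = 120 + 0.64 × (217 − 120) = 182.08 → 182
G = 224 + 0.64 × (196 − 224) = 206.08 → 206
B = 180 + 0.64 × (96 − 180) = 126.24 → 126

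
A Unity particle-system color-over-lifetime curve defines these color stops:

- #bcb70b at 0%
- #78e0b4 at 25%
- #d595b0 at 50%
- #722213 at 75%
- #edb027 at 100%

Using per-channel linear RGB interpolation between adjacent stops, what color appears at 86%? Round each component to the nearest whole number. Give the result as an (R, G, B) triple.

86% lies between the 75% and 100% stops, so the local fraction is t = (86 − 75)/(100 − 75) = 11/25 ≈ 0.44.
#722213 → (114, 34, 19); #edb027 → (237, 176, 39).
R = 114 + 0.44 × (237 − 114) = 168.12 → 168
G = 34 + 0.44 × (176 − 34) = 96.48 → 96
B = 19 + 0.44 × (39 − 19) = 27.8 → 28

(168, 96, 28)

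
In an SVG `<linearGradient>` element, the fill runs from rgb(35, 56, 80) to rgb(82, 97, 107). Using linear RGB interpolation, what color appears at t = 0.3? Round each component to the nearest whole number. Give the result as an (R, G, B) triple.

R = 35 + 0.3 × (82 − 35) = 35 + 0.3 × 47 = 49.1 → 49
G = 56 + 0.3 × (97 − 56) = 56 + 0.3 × 41 = 68.3 → 68
B = 80 + 0.3 × (107 − 80) = 80 + 0.3 × 27 = 88.1 → 88
So the blended color is (49, 68, 88), about #314458.

(49, 68, 88)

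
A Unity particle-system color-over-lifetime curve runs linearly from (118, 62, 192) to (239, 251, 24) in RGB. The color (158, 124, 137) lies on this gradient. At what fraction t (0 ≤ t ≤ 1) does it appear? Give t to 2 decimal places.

0.33

Invert the lerp on the G channel (largest span, 189): t = (124 − 62) / (251 − 62) = 62/189 = 0.32804.
Check on R: (158 − 118)/(239 − 118) = 0.3306 ✓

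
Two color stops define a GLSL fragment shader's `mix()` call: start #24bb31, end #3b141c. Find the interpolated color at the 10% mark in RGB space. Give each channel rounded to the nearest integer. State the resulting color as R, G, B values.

#24bb31 → (36, 187, 49); #3b141c → (59, 20, 28).
10% corresponds to t = 0.1.
R = 36 + 0.1 × (59 − 36) = 36 + 0.1 × 23 = 38.3 → 38
G = 187 + 0.1 × (20 − 187) = 187 + 0.1 × -167 = 170.3 → 170
B = 49 + 0.1 × (28 − 49) = 49 + 0.1 × -21 = 46.9 → 47
So the blended color is (38, 170, 47), about #26aa2f.

(38, 170, 47)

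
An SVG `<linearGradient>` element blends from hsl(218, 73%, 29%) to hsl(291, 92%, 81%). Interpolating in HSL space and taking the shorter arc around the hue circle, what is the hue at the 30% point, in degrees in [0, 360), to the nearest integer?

240

Hue arc: Δh = 291 − 218 = 73° (|Δh| ≤ 180, already the shorter path).
H = 218 + 0.3 × (73) = 239.9 → 240°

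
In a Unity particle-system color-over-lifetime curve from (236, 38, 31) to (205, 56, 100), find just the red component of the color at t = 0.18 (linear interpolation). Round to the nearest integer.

230

R = 236 + 0.18 × (205 − 236) = 230.42 → 230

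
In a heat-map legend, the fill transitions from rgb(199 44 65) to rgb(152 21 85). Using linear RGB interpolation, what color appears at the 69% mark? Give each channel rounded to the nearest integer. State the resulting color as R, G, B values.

(167, 28, 79)

69% corresponds to t = 0.69.
R = 199 + 0.69 × (152 − 199) = 199 + 0.69 × -47 = 166.57 → 167
G = 44 + 0.69 × (21 − 44) = 44 + 0.69 × -23 = 28.13 → 28
B = 65 + 0.69 × (85 − 65) = 65 + 0.69 × 20 = 78.8 → 79
So the blended color is (167, 28, 79), about #a71c4f.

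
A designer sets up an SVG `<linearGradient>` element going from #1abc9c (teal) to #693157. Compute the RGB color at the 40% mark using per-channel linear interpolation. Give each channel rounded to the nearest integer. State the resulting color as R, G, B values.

(58, 132, 128)

#1abc9c → (26, 188, 156); #693157 → (105, 49, 87).
40% corresponds to t = 0.4.
R = 26 + 0.4 × (105 − 26) = 26 + 0.4 × 79 = 57.6 → 58
G = 188 + 0.4 × (49 − 188) = 188 + 0.4 × -139 = 132.4 → 132
B = 156 + 0.4 × (87 − 156) = 156 + 0.4 × -69 = 128.4 → 128
So the blended color is (58, 132, 128), about #3a8480.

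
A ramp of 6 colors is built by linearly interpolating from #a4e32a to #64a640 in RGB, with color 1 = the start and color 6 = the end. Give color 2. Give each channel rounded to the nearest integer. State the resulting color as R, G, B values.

With 6 swatches and endpoints inclusive, swatch 2 sits at t = (2 − 1)/(6 − 1) = 1/5 ≈ 0.2.
#a4e32a → (164, 227, 42); #64a640 → (100, 166, 64).
R = 164 + 0.2 × (100 − 164) = 151.2 → 151
G = 227 + 0.2 × (166 − 227) = 214.8 → 215
B = 42 + 0.2 × (64 − 42) = 46.4 → 46

(151, 215, 46)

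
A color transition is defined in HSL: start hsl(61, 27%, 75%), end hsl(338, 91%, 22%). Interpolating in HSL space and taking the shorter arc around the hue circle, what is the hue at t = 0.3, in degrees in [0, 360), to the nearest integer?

Hue: 338 − 61 = 277°, but |277| > 180 so the shorter arc goes the other way: Δh = 277 − 360 = -83°.
H = 61 + 0.3 × (-83) = 36.1 → 36°

36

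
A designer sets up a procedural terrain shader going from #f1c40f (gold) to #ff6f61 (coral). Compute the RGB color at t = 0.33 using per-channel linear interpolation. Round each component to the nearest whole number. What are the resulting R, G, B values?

(246, 168, 42)

#f1c40f → (241, 196, 15); #ff6f61 → (255, 111, 97).
R = 241 + 0.33 × (255 − 241) = 241 + 0.33 × 14 = 245.62 → 246
G = 196 + 0.33 × (111 − 196) = 196 + 0.33 × -85 = 167.95 → 168
B = 15 + 0.33 × (97 − 15) = 15 + 0.33 × 82 = 42.06 → 42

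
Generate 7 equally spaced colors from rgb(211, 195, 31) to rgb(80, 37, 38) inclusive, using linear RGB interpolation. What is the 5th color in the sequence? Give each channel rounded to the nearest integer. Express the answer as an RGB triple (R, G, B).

With 7 swatches and endpoints inclusive, swatch 5 sits at t = (5 − 1)/(7 − 1) = 4/6 ≈ 0.6667.
R = 211 + 0.6667 × (80 − 211) = 123.662 → 124
G = 195 + 0.6667 × (37 − 195) = 89.661 → 90
B = 31 + 0.6667 × (38 − 31) = 35.667 → 36

(124, 90, 36)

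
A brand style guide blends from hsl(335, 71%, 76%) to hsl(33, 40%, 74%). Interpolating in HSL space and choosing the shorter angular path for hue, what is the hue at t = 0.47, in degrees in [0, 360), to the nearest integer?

Hue: 33 − 335 = -302°, but |-302| > 180 so the shorter arc goes the other way: Δh = -302 + 360 = 58°.
H = 335 + 0.47 × (58) = 362.26 → 362 → 362 mod 360 = 2°

2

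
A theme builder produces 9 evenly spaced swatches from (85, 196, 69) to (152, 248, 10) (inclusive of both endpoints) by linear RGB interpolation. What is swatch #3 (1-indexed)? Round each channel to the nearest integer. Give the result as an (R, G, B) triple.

With 9 swatches and endpoints inclusive, swatch 3 sits at t = (3 − 1)/(9 − 1) = 2/8 ≈ 0.25.
R = 85 + 0.25 × (152 − 85) = 101.75 → 102
G = 196 + 0.25 × (248 − 196) = 209 → 209
B = 69 + 0.25 × (10 − 69) = 54.25 → 54

(102, 209, 54)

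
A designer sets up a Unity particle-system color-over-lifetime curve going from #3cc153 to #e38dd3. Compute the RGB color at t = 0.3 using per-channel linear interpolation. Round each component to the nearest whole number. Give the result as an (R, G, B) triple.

#3cc153 → (60, 193, 83); #e38dd3 → (227, 141, 211).
R = 60 + 0.3 × (227 − 60) = 60 + 0.3 × 167 = 110.1 → 110
G = 193 + 0.3 × (141 − 193) = 193 + 0.3 × -52 = 177.4 → 177
B = 83 + 0.3 × (211 − 83) = 83 + 0.3 × 128 = 121.4 → 121
So the blended color is (110, 177, 121), about #6eb179.

(110, 177, 121)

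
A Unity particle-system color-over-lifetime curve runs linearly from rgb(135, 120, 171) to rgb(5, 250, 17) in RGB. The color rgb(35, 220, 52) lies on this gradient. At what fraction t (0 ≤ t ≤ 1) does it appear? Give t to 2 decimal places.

Invert the lerp on the B channel (largest span, 154): t = (52 − 171) / (17 − 171) = -119/-154 = 0.77273.
Check on R: (35 − 135)/(5 − 135) = 0.7692 ✓

0.77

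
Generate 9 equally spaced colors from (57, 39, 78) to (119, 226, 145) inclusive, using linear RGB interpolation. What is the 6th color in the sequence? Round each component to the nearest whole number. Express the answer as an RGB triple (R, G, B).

(96, 156, 120)

With 9 swatches and endpoints inclusive, swatch 6 sits at t = (6 − 1)/(9 − 1) = 5/8 ≈ 0.625.
R = 57 + 0.625 × (119 − 57) = 95.75 → 96
G = 39 + 0.625 × (226 − 39) = 155.875 → 156
B = 78 + 0.625 × (145 − 78) = 119.875 → 120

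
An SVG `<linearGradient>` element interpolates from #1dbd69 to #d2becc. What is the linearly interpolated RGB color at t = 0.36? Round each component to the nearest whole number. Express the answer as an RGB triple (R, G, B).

#1dbd69 → (29, 189, 105); #d2becc → (210, 190, 204).
R = 29 + 0.36 × (210 − 29) = 29 + 0.36 × 181 = 94.16 → 94
G = 189 + 0.36 × (190 − 189) = 189 + 0.36 × 1 = 189.36 → 189
B = 105 + 0.36 × (204 − 105) = 105 + 0.36 × 99 = 140.64 → 141

(94, 189, 141)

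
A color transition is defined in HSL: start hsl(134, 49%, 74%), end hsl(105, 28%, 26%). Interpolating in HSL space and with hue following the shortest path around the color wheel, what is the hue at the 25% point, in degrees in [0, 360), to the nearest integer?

Hue arc: Δh = 105 − 134 = -29° (|Δh| ≤ 180, already the shorter path).
H = 134 + 0.25 × (-29) = 126.75 → 127°

127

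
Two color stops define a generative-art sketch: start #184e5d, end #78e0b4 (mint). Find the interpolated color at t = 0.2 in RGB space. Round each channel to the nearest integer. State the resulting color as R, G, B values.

(43, 107, 110)

#184e5d → (24, 78, 93); #78e0b4 → (120, 224, 180).
R = 24 + 0.2 × (120 − 24) = 24 + 0.2 × 96 = 43.2 → 43
G = 78 + 0.2 × (224 − 78) = 78 + 0.2 × 146 = 107.2 → 107
B = 93 + 0.2 × (180 − 93) = 93 + 0.2 × 87 = 110.4 → 110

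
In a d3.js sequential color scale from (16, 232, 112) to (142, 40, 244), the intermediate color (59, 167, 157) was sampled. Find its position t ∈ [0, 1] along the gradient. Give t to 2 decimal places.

Invert the lerp on the G channel (largest span, 192): t = (167 − 232) / (40 − 232) = -65/-192 = 0.33854.
Check on R: (59 − 16)/(142 − 16) = 0.3413 ✓

0.34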